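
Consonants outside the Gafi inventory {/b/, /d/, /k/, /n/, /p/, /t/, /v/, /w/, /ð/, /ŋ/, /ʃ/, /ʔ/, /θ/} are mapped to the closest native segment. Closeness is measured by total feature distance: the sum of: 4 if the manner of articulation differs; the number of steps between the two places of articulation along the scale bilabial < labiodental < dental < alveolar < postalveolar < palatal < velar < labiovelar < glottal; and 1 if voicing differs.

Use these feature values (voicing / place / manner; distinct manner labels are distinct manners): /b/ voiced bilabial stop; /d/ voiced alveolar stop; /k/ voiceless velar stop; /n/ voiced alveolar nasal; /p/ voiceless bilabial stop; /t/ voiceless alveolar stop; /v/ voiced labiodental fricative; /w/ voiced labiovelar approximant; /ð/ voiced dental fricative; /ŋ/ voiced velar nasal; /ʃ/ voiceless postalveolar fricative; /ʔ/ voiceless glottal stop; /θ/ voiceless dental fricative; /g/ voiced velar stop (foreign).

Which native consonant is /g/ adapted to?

/k/ is closest: same manner (stop), place distance 0 (velar→velar), voicing differs (+1); total 1. Next closest is /d/ at distance 3.

k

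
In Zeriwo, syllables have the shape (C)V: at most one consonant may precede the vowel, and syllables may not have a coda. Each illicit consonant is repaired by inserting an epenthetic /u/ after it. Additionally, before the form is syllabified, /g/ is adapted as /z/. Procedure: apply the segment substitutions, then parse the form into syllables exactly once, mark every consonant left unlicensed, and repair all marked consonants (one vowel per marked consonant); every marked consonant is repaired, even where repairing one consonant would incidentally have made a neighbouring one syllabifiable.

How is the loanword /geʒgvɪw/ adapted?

Substitution: /g/ → /z/, giving /zeʒzvɪw/.
The consonants /ʒ/, /z/, /w/ cannot be parsed into a legal (C)V syllable (no codas are permitted; onsets are limited to one consonant).
Inserting the epenthetic vowel yields /ʒ/ → /ʒu/, /z/ → /zu/, /w/ → /wu/.

zeʒuzuvɪwu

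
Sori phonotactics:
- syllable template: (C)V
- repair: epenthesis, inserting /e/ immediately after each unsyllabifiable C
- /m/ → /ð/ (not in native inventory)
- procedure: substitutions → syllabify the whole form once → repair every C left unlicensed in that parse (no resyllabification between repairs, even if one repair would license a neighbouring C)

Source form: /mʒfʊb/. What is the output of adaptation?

ðeʒefʊbe

Substitution: /m/ → /ð/, giving /ðʒfʊb/.
Syllabifying with onset maximization leaves /ð/, /ʒ/, /b/ stranded (no codas are permitted; onsets are limited to one consonant).
Each unlicensed consonant becomes the onset of a new syllable: /ð/ → /ðe/, /ʒ/ → /ʒe/, /b/ → /be/.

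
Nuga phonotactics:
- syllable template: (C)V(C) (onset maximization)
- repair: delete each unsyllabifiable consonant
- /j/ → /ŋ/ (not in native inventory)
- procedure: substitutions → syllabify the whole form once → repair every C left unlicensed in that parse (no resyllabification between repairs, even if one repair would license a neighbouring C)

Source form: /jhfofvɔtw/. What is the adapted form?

fofvɔt

Substitution: /j/ → /ŋ/, giving /ŋhfofvɔtw/.
The consonants /ŋ/, /h/, /w/ cannot be parsed into a legal (C)V(C) syllable (at most one coda consonant is licensed; onsets are limited to one consonant).
Each unlicensed consonant is deleted: /ŋ/, /h/, /w/.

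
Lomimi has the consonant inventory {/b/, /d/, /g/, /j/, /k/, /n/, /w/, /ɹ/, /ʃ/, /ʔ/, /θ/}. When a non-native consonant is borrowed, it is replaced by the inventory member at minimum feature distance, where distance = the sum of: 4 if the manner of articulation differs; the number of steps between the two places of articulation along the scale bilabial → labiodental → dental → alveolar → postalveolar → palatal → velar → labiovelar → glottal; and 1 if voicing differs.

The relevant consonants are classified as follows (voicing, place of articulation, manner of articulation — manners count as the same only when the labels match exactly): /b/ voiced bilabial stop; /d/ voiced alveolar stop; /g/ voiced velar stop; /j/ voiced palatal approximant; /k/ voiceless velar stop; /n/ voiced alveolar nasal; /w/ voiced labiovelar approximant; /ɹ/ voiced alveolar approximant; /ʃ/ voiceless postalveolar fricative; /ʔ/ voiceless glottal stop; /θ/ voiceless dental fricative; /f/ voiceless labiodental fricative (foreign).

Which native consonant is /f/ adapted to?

θ

/θ/ is closest: same manner (fricative), place distance 1 (labiodental→dental), same voicing; total 1. Next closest is /ʃ/ at distance 3.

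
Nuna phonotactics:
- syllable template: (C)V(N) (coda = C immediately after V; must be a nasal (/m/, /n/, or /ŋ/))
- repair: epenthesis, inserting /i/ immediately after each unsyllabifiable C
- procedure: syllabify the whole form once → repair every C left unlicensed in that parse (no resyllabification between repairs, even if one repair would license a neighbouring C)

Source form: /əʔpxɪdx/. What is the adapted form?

Under (C)V(N), the unsyllabifiable consonants are /ʔ/, /p/, /d/, /x/ (only a nasal (/m/, /n/, or /ŋ/) is licensed in coda position; onsets are limited to one consonant).
Epenthesis after each stranded consonant: /ʔ/ → /ʔi/, /p/ → /pi/, /d/ → /di/, /x/ → /xi/.

əʔipixɪdixi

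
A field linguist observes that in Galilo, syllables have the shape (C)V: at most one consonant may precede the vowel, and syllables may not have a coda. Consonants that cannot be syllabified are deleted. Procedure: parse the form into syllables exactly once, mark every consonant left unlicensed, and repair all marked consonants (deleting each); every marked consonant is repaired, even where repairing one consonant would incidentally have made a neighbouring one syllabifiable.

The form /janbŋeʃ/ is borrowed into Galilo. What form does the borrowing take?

Syllabifying with onset maximization leaves /n/, /b/, /ʃ/ stranded (no codas are permitted; onsets are limited to one consonant).
Each unlicensed consonant is deleted: /n/, /b/, /ʃ/.

jaŋe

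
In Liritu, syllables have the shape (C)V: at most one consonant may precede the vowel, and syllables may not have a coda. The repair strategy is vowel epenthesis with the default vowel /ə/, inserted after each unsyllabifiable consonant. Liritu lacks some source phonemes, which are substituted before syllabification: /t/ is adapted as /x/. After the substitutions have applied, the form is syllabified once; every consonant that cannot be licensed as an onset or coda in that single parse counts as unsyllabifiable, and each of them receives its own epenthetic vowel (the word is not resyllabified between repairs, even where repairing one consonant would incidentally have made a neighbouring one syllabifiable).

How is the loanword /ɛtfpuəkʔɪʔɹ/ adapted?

Substitution: /t/ → /x/, giving /ɛxfpuəkʔɪʔɹ/.
The consonants /x/, /f/, /k/, /ʔ/, /ɹ/ cannot be parsed into a legal (C)V syllable (no codas are permitted; onsets are limited to one consonant).
Each unlicensed consonant becomes the onset of a new syllable: /x/ → /xə/, /f/ → /fə/, /k/ → /kə/, /ʔ/ → /ʔə/, /ɹ/ → /ɹə/.

ɛxəfəpuəkəʔɪʔəɹə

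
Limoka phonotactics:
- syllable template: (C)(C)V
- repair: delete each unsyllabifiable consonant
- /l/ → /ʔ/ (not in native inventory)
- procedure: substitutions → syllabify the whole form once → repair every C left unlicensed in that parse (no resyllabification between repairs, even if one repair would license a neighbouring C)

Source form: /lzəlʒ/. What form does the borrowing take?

ʔzə

Substitution: /l/ → /ʔ/, giving /ʔzəʔʒ/.
The consonants /ʔ/, /ʒ/ cannot be parsed into a legal (C)(C)V syllable (no codas are permitted; onsets may contain at most 2 consonants).
Each unlicensed consonant is deleted: /ʔ/, /ʒ/.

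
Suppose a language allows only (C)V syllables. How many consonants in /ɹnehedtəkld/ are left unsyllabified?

Syllabifying with onset maximization leaves /ɹ/, /d/, /k/, /l/, /d/ stranded (no codas are permitted; onsets are limited to one consonant).

5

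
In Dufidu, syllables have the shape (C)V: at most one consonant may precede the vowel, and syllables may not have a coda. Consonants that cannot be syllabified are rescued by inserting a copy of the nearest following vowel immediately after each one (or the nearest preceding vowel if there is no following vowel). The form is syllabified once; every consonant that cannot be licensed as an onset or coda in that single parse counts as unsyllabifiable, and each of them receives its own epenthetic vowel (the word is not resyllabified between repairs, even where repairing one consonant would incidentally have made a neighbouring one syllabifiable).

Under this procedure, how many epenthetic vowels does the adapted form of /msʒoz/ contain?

3

The unsyllabifiable consonants are /m/, /s/, /z/; each receives one epenthetic vowel.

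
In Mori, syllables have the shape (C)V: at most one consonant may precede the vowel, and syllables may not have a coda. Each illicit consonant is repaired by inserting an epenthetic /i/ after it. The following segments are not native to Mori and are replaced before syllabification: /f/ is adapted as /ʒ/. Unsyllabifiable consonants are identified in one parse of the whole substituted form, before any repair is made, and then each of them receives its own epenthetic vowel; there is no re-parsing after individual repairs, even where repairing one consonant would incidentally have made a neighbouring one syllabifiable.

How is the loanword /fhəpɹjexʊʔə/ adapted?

Substitution: /f/ → /ʒ/, giving /ʒhəpɹjexʊʔə/.
Under (C)V, the unsyllabifiable consonants are /ʒ/, /p/, /ɹ/ (no codas are permitted; onsets are limited to one consonant).
Epenthesis after each stranded consonant: /ʒ/ → /ʒi/, /p/ → /pi/, /ɹ/ → /ɹi/.

ʒihəpiɹijexʊʔə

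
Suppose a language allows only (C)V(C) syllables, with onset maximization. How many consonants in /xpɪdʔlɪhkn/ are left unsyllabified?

Syllabifying with onset maximization leaves /x/, /ʔ/, /k/, /n/ stranded (at most one coda consonant is licensed; onsets are limited to one consonant).

4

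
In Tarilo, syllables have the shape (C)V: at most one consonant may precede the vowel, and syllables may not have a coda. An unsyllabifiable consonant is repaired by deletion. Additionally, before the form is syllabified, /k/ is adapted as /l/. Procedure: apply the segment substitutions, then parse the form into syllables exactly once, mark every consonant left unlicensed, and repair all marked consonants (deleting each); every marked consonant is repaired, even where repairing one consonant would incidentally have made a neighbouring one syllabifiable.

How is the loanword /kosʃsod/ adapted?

loso

Substitution: /k/ → /l/, giving /losʃsod/.
Syllabifying with onset maximization leaves /s/, /ʃ/, /d/ stranded (no codas are permitted; onsets are limited to one consonant).
Deleting the stranded consonants removes /s/, /ʃ/, /d/.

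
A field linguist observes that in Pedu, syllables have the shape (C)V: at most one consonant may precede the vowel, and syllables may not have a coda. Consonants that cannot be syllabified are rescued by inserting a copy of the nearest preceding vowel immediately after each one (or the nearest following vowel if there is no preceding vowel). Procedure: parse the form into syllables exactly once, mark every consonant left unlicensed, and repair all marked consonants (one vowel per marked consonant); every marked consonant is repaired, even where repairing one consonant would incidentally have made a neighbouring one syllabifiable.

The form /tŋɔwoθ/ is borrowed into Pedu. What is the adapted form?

Under (C)V, the unsyllabifiable consonants are /t/, /θ/ (no codas are permitted; onsets are limited to one consonant).
Epenthesis after each stranded consonant: /t/ → /tɔ/, /θ/ → /θo/.

tɔŋɔwoθo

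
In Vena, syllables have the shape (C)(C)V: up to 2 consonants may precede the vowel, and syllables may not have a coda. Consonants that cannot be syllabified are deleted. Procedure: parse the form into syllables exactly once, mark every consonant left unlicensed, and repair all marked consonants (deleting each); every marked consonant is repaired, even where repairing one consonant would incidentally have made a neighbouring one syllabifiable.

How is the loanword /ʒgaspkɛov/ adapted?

The consonants /s/, /v/ cannot be parsed into a legal (C)(C)V syllable (no codas are permitted; onsets may contain at most 2 consonants).
Deletion applies to /s/, /v/.

ʒgapkɛo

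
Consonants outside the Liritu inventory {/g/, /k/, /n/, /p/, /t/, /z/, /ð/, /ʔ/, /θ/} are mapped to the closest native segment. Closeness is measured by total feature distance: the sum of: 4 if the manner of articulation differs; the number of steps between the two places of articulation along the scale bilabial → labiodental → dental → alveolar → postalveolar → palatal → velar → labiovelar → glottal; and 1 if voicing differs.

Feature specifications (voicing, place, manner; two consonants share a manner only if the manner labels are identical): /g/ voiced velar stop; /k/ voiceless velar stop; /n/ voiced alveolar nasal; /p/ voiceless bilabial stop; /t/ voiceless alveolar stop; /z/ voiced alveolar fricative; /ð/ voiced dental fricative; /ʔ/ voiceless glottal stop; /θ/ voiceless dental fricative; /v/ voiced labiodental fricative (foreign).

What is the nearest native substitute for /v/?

ð

/ð/ is closest: same manner (fricative), place distance 1 (labiodental→dental), same voicing; total 1. Next closest is /z/ at distance 2.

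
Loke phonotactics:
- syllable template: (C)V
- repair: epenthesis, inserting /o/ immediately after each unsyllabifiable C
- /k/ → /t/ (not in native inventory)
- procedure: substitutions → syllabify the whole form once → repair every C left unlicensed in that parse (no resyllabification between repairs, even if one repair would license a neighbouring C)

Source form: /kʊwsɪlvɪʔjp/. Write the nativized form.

Substitution: /k/ → /t/, giving /tʊwsɪlvɪʔjp/.
The consonants /w/, /l/, /ʔ/, /j/, /p/ cannot be parsed into a legal (C)V syllable (no codas are permitted; onsets are limited to one consonant).
Each unlicensed consonant becomes the onset of a new syllable: /w/ → /wo/, /l/ → /lo/, /ʔ/ → /ʔo/, /j/ → /jo/, /p/ → /po/.

tʊwosɪlovɪʔojopo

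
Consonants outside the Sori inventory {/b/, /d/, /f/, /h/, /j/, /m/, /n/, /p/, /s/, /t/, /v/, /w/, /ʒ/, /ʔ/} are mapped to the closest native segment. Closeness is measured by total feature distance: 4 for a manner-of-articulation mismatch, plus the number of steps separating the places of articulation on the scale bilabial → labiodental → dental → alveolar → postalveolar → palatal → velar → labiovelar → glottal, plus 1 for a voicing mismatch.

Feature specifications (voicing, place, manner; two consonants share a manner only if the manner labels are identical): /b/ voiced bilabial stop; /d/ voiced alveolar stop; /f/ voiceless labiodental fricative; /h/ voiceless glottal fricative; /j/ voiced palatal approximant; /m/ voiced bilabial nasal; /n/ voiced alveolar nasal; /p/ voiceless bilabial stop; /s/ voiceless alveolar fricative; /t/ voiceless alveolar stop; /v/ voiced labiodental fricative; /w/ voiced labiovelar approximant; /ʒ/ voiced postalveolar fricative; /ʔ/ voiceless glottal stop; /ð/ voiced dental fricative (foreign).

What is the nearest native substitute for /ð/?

v

/v/ is closest: same manner (fricative), place distance 1 (dental→labiodental), same voicing; total 1. Next closest is /f/ at distance 2.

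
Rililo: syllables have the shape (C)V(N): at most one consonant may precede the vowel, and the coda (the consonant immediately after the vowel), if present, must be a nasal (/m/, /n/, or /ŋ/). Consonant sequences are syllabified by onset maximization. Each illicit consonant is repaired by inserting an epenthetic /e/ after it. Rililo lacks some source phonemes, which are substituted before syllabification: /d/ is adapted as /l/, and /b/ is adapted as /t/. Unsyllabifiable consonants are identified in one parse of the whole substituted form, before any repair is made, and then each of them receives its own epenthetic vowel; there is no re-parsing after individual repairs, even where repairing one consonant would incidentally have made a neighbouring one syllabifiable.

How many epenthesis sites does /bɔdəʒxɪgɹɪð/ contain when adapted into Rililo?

3

After substitution the input is /tɔləʒxɪgɹɪð/.
The unsyllabifiable consonants are /ʒ/, /g/, /ð/; each receives one epenthetic vowel.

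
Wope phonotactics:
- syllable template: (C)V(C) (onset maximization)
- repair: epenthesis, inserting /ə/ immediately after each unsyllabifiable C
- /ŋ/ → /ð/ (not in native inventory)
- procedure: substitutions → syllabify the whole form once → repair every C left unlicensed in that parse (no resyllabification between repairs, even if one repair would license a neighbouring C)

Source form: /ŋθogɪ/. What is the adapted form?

Substitution: /ŋ/ → /ð/, giving /ðθogɪ/.
Under (C)V(C), the unsyllabifiable consonants are /ð/ (at most one coda consonant is licensed; onsets are limited to one consonant).
Each unlicensed consonant becomes the onset of a new syllable: /ð/ → /ðə/.

ðəθogɪ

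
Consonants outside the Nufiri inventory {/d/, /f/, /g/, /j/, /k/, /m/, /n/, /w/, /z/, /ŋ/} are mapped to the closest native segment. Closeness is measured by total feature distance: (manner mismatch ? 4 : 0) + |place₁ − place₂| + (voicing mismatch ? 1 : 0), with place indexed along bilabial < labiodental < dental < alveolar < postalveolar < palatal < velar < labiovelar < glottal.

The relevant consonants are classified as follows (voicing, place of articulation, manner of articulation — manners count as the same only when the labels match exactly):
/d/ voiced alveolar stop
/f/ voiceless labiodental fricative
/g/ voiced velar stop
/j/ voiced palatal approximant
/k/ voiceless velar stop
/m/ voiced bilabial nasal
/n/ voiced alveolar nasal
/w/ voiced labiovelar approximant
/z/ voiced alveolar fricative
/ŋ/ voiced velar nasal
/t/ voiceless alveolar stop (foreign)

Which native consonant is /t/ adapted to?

d

/d/ is closest: same manner (stop), place distance 0 (alveolar→alveolar), voicing differs (+1); total 1. Next closest is /k/ at distance 3.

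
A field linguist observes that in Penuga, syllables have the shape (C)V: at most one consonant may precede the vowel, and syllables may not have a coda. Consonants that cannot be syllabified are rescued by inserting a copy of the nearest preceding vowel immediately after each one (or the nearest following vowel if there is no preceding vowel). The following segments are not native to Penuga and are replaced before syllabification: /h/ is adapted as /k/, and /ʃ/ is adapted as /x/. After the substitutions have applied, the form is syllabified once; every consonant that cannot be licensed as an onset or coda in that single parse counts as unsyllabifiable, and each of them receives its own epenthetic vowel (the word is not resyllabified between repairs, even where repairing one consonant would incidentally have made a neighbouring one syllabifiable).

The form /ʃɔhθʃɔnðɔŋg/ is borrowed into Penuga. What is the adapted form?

Substitution: /ʃ/ → /x/, /h/ → /k/, giving /xɔkθxɔnðɔŋg/.
Under (C)V, the unsyllabifiable consonants are /k/, /θ/, /n/, /ŋ/, /g/ (no codas are permitted; onsets are limited to one consonant).
Epenthesis after each stranded consonant: /k/ → /kɔ/, /θ/ → /θɔ/, /n/ → /nɔ/, /ŋ/ → /ŋɔ/, /g/ → /gɔ/.

xɔkɔθɔxɔnɔðɔŋɔgɔ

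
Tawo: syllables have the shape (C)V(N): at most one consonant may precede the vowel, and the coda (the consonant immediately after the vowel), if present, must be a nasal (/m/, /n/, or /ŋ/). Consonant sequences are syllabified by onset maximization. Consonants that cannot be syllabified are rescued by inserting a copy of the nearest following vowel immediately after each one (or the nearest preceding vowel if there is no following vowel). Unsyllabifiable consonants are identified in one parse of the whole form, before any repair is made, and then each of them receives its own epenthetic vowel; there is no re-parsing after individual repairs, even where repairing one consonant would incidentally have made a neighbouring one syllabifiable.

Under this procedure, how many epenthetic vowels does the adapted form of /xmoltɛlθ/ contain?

4

The unsyllabifiable consonants are /x/, /l/, /l/, /θ/; each receives one epenthetic vowel.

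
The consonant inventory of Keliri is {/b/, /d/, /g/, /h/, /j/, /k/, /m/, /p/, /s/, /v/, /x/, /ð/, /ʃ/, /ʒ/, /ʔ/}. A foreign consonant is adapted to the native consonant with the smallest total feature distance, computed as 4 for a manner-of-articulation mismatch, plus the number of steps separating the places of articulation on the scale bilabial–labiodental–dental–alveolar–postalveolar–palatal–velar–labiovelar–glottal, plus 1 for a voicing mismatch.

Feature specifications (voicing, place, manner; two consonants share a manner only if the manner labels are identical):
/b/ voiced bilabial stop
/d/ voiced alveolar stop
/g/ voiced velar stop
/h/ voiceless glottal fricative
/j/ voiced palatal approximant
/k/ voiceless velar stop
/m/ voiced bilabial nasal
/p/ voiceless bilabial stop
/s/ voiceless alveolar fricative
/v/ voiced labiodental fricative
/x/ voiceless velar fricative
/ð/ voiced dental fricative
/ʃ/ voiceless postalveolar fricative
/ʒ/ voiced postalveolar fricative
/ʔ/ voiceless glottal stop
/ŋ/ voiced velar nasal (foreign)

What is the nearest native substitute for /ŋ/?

/g/ is closest: manner differs (nasal→stop, +4), place distance 0 (velar→velar), same voicing; total 4. Next closest is /j/ at distance 5.

g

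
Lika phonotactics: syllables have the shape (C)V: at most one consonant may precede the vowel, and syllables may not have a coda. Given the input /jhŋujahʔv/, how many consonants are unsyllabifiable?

5

Syllabifying with onset maximization leaves /j/, /h/, /h/, /ʔ/, /v/ stranded (no codas are permitted; onsets are limited to one consonant).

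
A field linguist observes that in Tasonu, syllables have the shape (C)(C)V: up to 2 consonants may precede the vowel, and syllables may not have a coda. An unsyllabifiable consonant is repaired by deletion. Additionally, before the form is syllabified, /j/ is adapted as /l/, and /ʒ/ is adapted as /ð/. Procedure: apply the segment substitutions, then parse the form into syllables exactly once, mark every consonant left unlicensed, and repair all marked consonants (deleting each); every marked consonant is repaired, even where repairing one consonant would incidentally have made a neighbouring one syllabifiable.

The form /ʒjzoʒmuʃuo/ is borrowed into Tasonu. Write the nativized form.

lzoðmuʃuo

Substitution: /ʒ/ → /ð/, /j/ → /l/, giving /ðlzoðmuʃuo/.
The consonants /ð/ cannot be parsed into a legal (C)(C)V syllable (no codas are permitted; onsets may contain at most 2 consonants).
Each unlicensed consonant is deleted: /ð/.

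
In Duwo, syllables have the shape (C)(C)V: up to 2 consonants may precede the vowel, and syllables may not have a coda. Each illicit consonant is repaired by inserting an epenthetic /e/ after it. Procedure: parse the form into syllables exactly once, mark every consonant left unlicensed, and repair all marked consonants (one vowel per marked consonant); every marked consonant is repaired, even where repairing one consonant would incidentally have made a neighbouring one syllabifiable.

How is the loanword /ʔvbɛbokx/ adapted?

ʔevbɛbokexe

Syllabifying with onset maximization leaves /ʔ/, /k/, /x/ stranded (no codas are permitted; onsets may contain at most 2 consonants).
Each unlicensed consonant becomes the onset of a new syllable: /ʔ/ → /ʔe/, /k/ → /ke/, /x/ → /xe/.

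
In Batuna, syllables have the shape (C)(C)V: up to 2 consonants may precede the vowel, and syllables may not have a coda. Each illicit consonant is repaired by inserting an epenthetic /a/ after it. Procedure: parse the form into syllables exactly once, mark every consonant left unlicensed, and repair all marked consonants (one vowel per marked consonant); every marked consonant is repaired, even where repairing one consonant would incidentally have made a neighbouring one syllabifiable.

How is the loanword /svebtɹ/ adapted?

svebataɹa

Under (C)(C)V, the unsyllabifiable consonants are /b/, /t/, /ɹ/ (no codas are permitted; onsets may contain at most 2 consonants).
Each unlicensed consonant becomes the onset of a new syllable: /b/ → /ba/, /t/ → /ta/, /ɹ/ → /ɹa/.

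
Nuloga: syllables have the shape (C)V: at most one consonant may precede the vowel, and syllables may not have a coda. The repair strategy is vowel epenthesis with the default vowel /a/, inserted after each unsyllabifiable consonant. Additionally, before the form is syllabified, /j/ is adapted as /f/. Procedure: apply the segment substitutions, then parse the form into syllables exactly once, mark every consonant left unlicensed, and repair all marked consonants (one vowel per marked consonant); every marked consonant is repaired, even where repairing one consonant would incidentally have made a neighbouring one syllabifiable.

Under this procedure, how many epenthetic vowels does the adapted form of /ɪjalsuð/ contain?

2

After substitution the input is /ɪfalsuð/.
The unsyllabifiable consonants are /l/, /ð/; each receives one epenthetic vowel.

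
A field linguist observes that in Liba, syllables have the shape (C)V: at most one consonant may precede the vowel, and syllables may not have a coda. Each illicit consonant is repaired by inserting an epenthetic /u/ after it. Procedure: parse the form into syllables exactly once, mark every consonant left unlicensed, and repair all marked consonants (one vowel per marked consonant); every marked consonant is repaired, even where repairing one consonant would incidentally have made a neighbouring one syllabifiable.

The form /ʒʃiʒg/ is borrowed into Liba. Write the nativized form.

ʒuʃiʒugu

Syllabifying with onset maximization leaves /ʒ/, /ʒ/, /g/ stranded (no codas are permitted; onsets are limited to one consonant).
Inserting the epenthetic vowel yields /ʒ/ → /ʒu/, /ʒ/ → /ʒu/, /g/ → /gu/.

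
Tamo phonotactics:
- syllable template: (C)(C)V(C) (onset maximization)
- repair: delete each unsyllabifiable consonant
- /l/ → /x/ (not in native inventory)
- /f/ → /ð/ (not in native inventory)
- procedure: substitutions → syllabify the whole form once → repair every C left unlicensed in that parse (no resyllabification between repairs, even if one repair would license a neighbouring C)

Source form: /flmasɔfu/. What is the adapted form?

xmasɔðu

Substitution: /f/ → /ð/, /l/ → /x/, giving /ðxmasɔðu/.
Under (C)(C)V(C), the unsyllabifiable consonants are /ð/ (at most one coda consonant is licensed; onsets may contain at most 2 consonants).
Deletion applies to /ð/.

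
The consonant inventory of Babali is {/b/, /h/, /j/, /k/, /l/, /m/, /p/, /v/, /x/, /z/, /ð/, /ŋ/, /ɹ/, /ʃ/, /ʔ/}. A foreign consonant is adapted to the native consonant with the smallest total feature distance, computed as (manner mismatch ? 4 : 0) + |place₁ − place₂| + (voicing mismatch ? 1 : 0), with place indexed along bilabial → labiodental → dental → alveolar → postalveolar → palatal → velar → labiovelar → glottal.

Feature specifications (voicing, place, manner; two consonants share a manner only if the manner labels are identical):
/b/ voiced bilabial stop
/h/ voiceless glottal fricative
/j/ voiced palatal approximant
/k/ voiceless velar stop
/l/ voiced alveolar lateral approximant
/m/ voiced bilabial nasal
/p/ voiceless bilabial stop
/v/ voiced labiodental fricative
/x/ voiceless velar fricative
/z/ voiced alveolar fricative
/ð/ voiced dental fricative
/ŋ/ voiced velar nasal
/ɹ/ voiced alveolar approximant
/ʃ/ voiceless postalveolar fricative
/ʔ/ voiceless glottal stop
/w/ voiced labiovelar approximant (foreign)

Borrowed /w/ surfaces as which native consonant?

j

/j/ is closest: same manner (approximant), place distance 2 (labiovelar→palatal), same voicing; total 2. Next closest is /ɹ/ at distance 4.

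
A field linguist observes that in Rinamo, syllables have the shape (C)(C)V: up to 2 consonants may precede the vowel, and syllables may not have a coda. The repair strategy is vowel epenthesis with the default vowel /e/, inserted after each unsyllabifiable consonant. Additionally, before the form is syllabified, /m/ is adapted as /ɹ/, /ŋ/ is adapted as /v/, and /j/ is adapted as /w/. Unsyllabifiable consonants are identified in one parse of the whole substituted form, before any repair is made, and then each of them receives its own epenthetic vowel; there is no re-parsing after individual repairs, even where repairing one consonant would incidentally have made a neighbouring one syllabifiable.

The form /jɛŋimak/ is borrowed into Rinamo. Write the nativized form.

wɛviɹake

Substitution: /j/ → /w/, /ŋ/ → /v/, /m/ → /ɹ/, giving /wɛviɹak/.
Syllabifying with onset maximization leaves /k/ stranded (no codas are permitted; onsets may contain at most 2 consonants).
Epenthesis after each stranded consonant: /k/ → /ke/.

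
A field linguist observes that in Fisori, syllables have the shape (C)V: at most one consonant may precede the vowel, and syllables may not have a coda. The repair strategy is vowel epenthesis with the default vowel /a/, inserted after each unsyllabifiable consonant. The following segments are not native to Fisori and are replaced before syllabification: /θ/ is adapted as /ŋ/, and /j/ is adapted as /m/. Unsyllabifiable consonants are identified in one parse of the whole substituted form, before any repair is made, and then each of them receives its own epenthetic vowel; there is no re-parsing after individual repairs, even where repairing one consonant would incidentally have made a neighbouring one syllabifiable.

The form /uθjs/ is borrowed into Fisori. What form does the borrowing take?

uŋamasa

Substitution: /θ/ → /ŋ/, /j/ → /m/, giving /uŋms/.
The consonants /ŋ/, /m/, /s/ cannot be parsed into a legal (C)V syllable (no codas are permitted; onsets are limited to one consonant).
Each unlicensed consonant becomes the onset of a new syllable: /ŋ/ → /ŋa/, /m/ → /ma/, /s/ → /sa/.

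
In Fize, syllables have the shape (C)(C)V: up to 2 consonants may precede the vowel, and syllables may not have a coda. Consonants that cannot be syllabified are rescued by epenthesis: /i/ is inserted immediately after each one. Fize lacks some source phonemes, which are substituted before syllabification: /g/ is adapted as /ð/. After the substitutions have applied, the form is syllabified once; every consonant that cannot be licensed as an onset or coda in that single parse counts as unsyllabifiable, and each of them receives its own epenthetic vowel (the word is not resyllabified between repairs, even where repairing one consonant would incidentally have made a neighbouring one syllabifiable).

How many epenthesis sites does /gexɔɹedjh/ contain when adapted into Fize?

After substitution the input is /ðexɔɹedjh/.
The unsyllabifiable consonants are /d/, /j/, /h/; each receives one epenthetic vowel.

3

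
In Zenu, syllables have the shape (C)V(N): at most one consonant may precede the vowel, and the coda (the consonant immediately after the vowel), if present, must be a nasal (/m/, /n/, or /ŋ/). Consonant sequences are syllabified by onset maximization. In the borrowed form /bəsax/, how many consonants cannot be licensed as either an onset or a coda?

Under (C)V(N), the unsyllabifiable consonants are /x/ (only a nasal (/m/, /n/, or /ŋ/) is licensed in coda position; onsets are limited to one consonant).

1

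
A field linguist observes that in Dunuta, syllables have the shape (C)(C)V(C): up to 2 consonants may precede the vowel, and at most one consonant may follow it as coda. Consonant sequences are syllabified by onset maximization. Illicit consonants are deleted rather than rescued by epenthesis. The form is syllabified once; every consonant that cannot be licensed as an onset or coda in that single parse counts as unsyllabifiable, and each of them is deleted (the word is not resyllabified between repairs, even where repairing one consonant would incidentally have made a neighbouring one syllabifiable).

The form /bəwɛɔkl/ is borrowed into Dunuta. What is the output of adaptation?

Syllabifying with onset maximization leaves /l/ stranded (at most one coda consonant is licensed; onsets may contain at most 2 consonants).
Each unlicensed consonant is deleted: /l/.

bəwɛɔk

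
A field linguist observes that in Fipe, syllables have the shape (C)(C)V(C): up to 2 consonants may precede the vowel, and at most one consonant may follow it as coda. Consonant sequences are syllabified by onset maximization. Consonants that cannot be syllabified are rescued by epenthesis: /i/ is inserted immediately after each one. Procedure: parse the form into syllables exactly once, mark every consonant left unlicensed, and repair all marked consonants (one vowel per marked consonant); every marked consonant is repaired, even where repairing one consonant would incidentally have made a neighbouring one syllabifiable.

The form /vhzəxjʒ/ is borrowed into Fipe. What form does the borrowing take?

Syllabifying with onset maximization leaves /v/, /j/, /ʒ/ stranded (at most one coda consonant is licensed; onsets may contain at most 2 consonants).
Each unlicensed consonant becomes the onset of a new syllable: /v/ → /vi/, /j/ → /ji/, /ʒ/ → /ʒi/.

vihzəxjiʒi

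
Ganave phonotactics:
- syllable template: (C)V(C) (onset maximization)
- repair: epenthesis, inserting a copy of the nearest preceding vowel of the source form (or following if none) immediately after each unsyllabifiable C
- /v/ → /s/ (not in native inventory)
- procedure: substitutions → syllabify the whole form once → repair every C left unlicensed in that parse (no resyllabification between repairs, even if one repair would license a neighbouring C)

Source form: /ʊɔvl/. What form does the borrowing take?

Substitution: /v/ → /s/, giving /ʊɔsl/.
The consonants /l/ cannot be parsed into a legal (C)V(C) syllable (at most one coda consonant is licensed; onsets are limited to one consonant).
Each unlicensed consonant becomes the onset of a new syllable: /l/ → /lɔ/.

ʊɔslɔ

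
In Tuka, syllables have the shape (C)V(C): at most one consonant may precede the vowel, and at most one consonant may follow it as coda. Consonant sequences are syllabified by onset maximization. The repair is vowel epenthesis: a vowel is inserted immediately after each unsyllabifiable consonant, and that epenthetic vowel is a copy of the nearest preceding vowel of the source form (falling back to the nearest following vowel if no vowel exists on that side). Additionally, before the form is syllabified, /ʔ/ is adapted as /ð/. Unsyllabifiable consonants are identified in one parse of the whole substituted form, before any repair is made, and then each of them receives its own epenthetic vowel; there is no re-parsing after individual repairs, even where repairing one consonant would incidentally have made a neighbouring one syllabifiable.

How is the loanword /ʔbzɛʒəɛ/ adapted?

Substitution: /ʔ/ → /ð/, giving /ðbzɛʒəɛ/.
Syllabifying with onset maximization leaves /ð/, /b/ stranded (at most one coda consonant is licensed; onsets are limited to one consonant).
Epenthesis after each stranded consonant: /ð/ → /ðɛ/, /b/ → /bɛ/.

ðɛbɛzɛʒəɛ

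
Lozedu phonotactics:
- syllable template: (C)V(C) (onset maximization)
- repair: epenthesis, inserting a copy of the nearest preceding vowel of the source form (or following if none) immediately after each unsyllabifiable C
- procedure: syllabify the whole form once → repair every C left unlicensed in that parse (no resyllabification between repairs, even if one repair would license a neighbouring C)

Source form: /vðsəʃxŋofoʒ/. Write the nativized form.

The consonants /v/, /ð/, /x/ cannot be parsed into a legal (C)V(C) syllable (at most one coda consonant is licensed; onsets are limited to one consonant).
Epenthesis after each stranded consonant: /v/ → /və/, /ð/ → /ðə/, /x/ → /xə/.

vəðəsəʃxəŋofoʒ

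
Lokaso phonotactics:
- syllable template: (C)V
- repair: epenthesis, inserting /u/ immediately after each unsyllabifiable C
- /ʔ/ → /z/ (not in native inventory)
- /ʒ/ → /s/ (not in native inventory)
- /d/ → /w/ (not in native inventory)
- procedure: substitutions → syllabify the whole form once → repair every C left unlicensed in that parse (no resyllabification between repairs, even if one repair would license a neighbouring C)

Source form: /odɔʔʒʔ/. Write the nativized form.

owɔzusuzu

Substitution: /d/ → /w/, /ʔ/ → /z/, /ʒ/ → /s/, giving /owɔzsz/.
Syllabifying with onset maximization leaves /z/, /s/, /z/ stranded (no codas are permitted; onsets are limited to one consonant).
Epenthesis after each stranded consonant: /z/ → /zu/, /s/ → /su/, /z/ → /zu/.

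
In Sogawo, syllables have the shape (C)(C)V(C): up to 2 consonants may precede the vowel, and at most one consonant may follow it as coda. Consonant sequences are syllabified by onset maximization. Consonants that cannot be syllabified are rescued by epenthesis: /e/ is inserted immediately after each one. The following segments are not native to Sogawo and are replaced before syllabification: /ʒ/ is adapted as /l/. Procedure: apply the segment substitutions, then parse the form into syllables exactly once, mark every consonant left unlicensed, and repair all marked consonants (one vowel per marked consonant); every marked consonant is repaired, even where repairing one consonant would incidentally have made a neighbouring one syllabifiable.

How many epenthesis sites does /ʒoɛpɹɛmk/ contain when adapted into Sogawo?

1

After substitution the input is /loɛpɹɛmk/.
The unsyllabifiable consonants are /k/; each receives one epenthetic vowel.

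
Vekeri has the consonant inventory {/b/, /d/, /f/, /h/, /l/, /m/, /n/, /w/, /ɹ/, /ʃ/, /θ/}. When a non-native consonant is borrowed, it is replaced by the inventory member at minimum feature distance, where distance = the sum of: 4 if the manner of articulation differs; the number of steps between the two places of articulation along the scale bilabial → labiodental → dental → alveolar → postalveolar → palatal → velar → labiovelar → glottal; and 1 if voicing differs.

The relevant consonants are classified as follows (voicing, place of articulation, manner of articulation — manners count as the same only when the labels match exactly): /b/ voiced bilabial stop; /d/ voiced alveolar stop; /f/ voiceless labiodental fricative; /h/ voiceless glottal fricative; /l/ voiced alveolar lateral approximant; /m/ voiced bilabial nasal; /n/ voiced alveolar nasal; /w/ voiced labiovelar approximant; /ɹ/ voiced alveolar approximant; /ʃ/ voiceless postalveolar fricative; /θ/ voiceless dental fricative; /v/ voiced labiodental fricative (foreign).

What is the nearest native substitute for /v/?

f

/f/ is closest: same manner (fricative), place distance 0 (labiodental→labiodental), voicing differs (+1); total 1. Next closest is /θ/ at distance 2.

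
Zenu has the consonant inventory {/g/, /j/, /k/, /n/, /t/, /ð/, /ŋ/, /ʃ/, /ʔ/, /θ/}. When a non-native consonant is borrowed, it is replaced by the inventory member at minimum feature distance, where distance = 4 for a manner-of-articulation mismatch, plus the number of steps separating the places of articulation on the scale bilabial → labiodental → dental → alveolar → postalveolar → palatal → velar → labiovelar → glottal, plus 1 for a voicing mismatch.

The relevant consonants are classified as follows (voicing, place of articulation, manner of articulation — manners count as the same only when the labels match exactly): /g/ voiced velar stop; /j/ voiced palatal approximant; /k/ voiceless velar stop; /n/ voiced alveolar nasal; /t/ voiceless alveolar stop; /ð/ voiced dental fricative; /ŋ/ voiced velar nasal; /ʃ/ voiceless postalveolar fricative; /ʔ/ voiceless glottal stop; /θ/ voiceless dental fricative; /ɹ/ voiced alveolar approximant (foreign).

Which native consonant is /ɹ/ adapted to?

/j/ is closest: same manner (approximant), place distance 2 (alveolar→palatal), same voicing; total 2. Next closest is /n/ at distance 4.

j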